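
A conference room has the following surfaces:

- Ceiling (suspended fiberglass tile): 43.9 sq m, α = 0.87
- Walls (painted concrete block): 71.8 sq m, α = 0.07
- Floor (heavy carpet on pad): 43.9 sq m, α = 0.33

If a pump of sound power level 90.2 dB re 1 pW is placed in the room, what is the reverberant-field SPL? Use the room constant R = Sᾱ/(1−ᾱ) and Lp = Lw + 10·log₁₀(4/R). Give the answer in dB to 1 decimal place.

Σ(Sᵢαᵢ) = 43.9×0.87 + 71.8×0.07 + 43.9×0.33 = 57.706; total area S = 159.6 sq m.
ᾱ = 0.3616, so room constant R = A/(1−ᾱ) = 90.392 sq m.
Lp = Lw + 10 log₁₀(4/R) = 90.2 -13.54 = 76.7 dB.

76.7 dB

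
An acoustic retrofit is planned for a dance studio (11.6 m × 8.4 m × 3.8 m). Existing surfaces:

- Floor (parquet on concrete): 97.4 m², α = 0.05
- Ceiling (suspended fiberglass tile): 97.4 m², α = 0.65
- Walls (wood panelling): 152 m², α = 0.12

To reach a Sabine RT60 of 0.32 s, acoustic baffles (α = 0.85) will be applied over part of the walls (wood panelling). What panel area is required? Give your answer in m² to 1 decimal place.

A₁ = Σ Sᵢαᵢ = 97.4×0.05 + 97.4×0.65 + 152×0.12 = 86.420 sabins.
V = 370.272 m³. Target absorption A₂ = 0.161 × 370.272 / 0.32 = 186.293 sabins.
Absorption to add: 186.293 − 86.420 = 99.873 sabins.
Net gain per m²: Δα = 0.85 − 0.12 = 0.73.
Area = ΔA/Δα = 99.873/0.73 = 136.8 m².

136.8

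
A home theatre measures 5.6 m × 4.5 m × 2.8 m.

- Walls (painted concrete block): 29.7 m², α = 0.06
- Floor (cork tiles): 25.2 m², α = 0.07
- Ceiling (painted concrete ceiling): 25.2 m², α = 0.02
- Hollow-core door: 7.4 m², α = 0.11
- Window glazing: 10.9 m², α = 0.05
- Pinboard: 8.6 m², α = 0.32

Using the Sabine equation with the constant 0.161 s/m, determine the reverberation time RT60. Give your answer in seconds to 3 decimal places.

1.392 seconds

Total absorption A = 29.7*0.06 + 25.2*0.07 + 25.2*0.02 + 7.4*0.11 + 10.9*0.05 + 8.6*0.32
  = 1.782 + 1.764 + 0.504 + 0.814 + 0.545 + 2.752 = 8.161 m² sabins.
Room volume: 70.56 m³.
Sabine: RT60 = 0.161 × 70.56 / 8.161 = 1.392 s.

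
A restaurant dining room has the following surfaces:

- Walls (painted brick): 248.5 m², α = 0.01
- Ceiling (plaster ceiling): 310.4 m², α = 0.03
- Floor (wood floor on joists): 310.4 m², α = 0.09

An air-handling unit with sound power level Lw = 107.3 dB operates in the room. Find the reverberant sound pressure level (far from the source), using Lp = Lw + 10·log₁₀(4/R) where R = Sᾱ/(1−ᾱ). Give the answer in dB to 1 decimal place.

Σ(Sᵢαᵢ) = 248.5×0.01 + 310.4×0.03 + 310.4×0.09 = 39.733; total area S = 869.3 m².
ᾱ = 0.0457, so room constant R = A/(1−ᾱ) = 41.636 m².
Lp = 107.3 + 10·log₁₀(4/41.636) = 107.3 + (-10.17) = 97.1 dB.

97.1 dB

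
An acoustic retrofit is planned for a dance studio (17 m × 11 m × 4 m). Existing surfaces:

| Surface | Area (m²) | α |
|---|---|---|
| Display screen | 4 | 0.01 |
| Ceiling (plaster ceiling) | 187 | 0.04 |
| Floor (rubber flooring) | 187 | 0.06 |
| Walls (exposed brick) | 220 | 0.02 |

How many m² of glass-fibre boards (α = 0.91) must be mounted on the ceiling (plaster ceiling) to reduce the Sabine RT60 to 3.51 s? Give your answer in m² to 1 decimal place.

Total absorption A₁ = 4*0.01 + 187*0.04 + 187*0.06 + 220*0.02
  = 0.040 + 7.480 + 11.220 + 4.400 = 23.140 m² sabins.
V = 748 m³. Target absorption A₂ = 0.161 × 748 / 3.51 = 34.310 sabins.
Absorption to add: 34.310 − 23.140 = 11.170 sabins.
Each m² of panel replacing the ceiling (plaster ceiling) adds (0.91 − 0.04) = 0.87 sabins.
Panel area = 11.170 / 0.87 = 12.8 m².

12.8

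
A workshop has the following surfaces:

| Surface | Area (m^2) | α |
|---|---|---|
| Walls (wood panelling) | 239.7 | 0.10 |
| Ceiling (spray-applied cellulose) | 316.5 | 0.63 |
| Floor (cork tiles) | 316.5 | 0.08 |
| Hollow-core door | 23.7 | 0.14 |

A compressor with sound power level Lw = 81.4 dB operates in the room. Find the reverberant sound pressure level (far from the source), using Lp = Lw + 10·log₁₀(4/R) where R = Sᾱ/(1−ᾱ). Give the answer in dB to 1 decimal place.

62.0 dB

Σ(Sᵢαᵢ) = 239.7×0.10 + 316.5×0.63 + 316.5×0.08 + 23.7×0.14 = 252.003; total area S = 896.4 m^2.
ᾱ = 0.2811, so room constant R = A/(1−ᾱ) = 350.540 m^2.
Lp = 81.4 + 10·log₁₀(4/350.540) = 81.4 + (-19.43) = 62.0 dB.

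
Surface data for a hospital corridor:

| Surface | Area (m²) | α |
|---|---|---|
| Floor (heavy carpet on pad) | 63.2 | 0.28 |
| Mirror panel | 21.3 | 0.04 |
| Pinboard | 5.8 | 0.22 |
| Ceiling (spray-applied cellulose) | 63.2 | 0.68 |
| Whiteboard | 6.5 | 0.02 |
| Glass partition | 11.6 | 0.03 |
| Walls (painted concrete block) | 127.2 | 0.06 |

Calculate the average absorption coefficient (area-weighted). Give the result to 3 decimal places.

0.237

S = Σ Sᵢ = 63.2 + 21.3 + 5.8 + 63.2 + 6.5 + 11.6 + 127.2 = 298.8 m².
Weighted sum Σ Sα = 70.910.
ᾱ = A/S = 0.237.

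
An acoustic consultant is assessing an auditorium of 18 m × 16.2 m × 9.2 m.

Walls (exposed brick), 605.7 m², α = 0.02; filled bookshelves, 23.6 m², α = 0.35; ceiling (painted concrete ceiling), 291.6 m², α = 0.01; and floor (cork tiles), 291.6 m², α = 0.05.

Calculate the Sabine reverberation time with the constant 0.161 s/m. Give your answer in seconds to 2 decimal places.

Total absorption A = 605.7·0.02 + 23.6·0.35 + 291.6·0.01 + 291.6·0.05
  = 12.114 + 8.260 + 2.916 + 14.580 = 37.870 m² sabins.
Volume V = 18 × 16.2 × 9.2 = 2682.72 m³.
Sabine: RT60 = 0.161 × 2682.72 / 37.870 = 11.41 s.

11.41 s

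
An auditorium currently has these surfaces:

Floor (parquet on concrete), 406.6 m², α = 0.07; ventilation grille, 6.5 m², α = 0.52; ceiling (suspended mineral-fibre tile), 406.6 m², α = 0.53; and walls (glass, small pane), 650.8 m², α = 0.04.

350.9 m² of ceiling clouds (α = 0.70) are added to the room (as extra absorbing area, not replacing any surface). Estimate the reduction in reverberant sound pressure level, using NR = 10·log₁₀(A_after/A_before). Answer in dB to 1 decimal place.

2.8 dB

Total absorption A_before = 406.6*0.07 + 6.5*0.52 + 406.6*0.53 + 650.8*0.04
  = 28.462 + 3.380 + 215.498 + 26.032 = 273.372 m² sabins.
Added absorption = 350.9 × 0.70 = 245.630 sabins.
A_after = 273.372 + 245.630 = 519.002 sabins.
NR = 10·log₁₀(519.002/273.372) = 2.8 dB.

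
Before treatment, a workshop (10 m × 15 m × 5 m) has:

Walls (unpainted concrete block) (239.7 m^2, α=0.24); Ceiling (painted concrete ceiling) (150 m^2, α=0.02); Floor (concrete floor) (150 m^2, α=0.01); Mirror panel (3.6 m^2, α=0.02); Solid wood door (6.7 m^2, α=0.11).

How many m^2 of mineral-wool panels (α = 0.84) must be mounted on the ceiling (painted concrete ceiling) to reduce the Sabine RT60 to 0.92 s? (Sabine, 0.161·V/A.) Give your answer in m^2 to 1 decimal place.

Total absorption A₁ = 239.7·0.24 + 150·0.02 + 150·0.01 + 3.6·0.02 + 6.7·0.11
  = 57.528 + 3.000 + 1.500 + 0.072 + 0.737 = 62.837 m^2 sabins.
V = 750 m³. Target absorption A₂ = 0.161 × 750 / 0.92 = 131.250 sabins.
Absorption to add: 131.250 − 62.837 = 68.413 sabins.
Each m^2 of panel replacing the ceiling (painted concrete ceiling) adds (0.84 − 0.02) = 0.82 sabins.
Area = ΔA/Δα = 68.413/0.82 = 83.4 m^2.

83.4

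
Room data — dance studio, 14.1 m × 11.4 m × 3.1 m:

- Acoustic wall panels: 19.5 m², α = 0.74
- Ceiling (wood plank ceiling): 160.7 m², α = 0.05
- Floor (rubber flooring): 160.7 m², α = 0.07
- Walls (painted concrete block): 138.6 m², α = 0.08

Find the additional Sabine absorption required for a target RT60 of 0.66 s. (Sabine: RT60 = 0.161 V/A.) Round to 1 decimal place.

76.8 sabins

Equivalent absorption area: A₁ = 19.5*0.74 + 160.7*0.05 + 160.7*0.07 + 138.6*0.08 = 44.802 m².
Target A₂ = 0.161·498.294/0.66 = 121.554 sabins (V = 498.294 m³).
Shortfall: 121.554 − 44.802 = 76.8 sabins.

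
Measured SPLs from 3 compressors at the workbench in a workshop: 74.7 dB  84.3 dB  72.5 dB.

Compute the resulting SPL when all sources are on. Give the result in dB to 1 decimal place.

Converting to relative power and adding: 10^(74.7/10) + 10^(84.3/10) + 10^(72.5/10) = 3.164e+08.
Back to dB: 10·log₁₀ Σ = 85.0 dB.

85.0 dB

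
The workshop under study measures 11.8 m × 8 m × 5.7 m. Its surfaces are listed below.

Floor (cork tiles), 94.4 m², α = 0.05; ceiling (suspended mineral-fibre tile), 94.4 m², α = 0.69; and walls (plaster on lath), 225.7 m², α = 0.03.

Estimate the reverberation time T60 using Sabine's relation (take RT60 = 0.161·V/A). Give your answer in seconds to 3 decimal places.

A = Σ Sᵢαᵢ = 94.4*0.05 + 94.4*0.69 + 225.7*0.03 = 76.627 sabins.
Volume V = 11.8 × 8 × 5.7 = 538.08 m³.
T = 0.161 V/A = 0.161·538.08/76.627 = 1.131 s.

1.131 s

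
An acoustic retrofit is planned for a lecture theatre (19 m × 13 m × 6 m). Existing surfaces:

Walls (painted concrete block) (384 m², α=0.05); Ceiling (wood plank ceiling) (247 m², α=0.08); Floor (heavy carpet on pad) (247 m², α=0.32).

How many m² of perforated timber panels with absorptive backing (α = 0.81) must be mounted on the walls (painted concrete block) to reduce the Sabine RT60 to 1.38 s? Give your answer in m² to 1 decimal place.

A₁ = Σ Sᵢαᵢ = 384×0.05 + 247×0.08 + 247×0.32 = 118.000 sabins.
V = 1482 m³. Target absorption A₂ = 0.161 × 1482 / 1.38 = 172.900 sabins.
ΔA needed = 172.900 − 118.000 = 54.900 sabins.
Each m² of panel replacing the walls (painted concrete block) adds (0.81 − 0.05) = 0.76 sabins.
Area = ΔA/Δα = 54.900/0.76 = 72.2 m².

72.2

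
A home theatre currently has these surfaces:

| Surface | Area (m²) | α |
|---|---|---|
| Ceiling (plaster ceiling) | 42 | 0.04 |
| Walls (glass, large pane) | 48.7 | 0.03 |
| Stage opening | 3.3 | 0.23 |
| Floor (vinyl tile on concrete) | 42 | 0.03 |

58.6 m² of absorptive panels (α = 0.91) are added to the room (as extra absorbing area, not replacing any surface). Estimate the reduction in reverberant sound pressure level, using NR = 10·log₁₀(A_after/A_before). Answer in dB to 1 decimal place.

10.5 dB

A_before = Σ Sᵢαᵢ = 42*0.04 + 48.7*0.03 + 3.3*0.23 + 42*0.03 = 5.160 sabins.
Added absorption = 58.6 × 0.91 = 53.326 sabins.
A_after = 5.160 + 53.326 = 58.486 sabins.
Reduction = 10 log₁₀(A_after/A_before) = 10 log₁₀(11.3345) = 10.5 dB.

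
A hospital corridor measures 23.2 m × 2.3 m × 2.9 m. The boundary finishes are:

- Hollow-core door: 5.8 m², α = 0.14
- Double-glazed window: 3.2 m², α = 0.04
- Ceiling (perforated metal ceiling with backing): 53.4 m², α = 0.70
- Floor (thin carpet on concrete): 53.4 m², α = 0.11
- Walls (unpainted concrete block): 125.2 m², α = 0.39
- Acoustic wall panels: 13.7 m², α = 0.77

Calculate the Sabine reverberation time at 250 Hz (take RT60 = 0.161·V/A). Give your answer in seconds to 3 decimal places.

A = Σ Sᵢαᵢ = 5.8*0.14 + 3.2*0.04 + 53.4*0.70 + 53.4*0.11 + 125.2*0.39 + 13.7*0.77 = 103.571 sabins.
Volume V = 23.2 × 2.3 × 2.9 = 154.744 m³.
T = 0.161 V/A = 0.161·154.744/103.571 = 0.241 s.

0.241 s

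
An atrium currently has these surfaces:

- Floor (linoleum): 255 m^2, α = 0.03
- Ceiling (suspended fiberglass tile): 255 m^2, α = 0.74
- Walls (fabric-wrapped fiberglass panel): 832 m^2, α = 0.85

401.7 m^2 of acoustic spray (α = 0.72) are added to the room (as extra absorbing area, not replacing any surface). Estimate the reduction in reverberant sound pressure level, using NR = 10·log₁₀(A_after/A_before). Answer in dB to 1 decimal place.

1.2 dB

Total absorption A_before = 255*0.03 + 255*0.74 + 832*0.85
  = 7.650 + 188.700 + 707.200 = 903.550 m^2 sabins.
Added absorption = 401.7 × 0.72 = 289.224 sabins.
A_after = 903.550 + 289.224 = 1192.774 sabins.
NR = 10·log₁₀(1192.774/903.550) = 1.2 dB.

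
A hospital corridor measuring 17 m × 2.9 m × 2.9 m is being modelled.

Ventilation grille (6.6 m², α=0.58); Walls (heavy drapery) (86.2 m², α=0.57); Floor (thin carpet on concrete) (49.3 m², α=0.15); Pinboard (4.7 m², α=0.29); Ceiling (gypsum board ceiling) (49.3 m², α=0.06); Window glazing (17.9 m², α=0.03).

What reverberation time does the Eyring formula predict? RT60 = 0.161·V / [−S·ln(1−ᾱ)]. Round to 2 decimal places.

0.30 s

Total surface area S = 6.6 + 86.2 + 49.3 + 4.7 + 49.3 + 17.9 = 214.0 m².
Σ(Sᵢαᵢ) = 6.6×0.58 + 86.2×0.57 + 49.3×0.15 + 4.7×0.29 + 49.3×0.06 + 17.9×0.03 = 65.215.
ᾱ = 65.215 / 214.0 = 0.3047.
Eyring denominator: −S ln(1−ᾱ) = 77.770.
V = 17 × 2.9 × 2.9 = 142.97 m³.
T = 0.161·V/[−S·ln(1−ᾱ)] = 0.161·142.97/77.770 = 0.30 s.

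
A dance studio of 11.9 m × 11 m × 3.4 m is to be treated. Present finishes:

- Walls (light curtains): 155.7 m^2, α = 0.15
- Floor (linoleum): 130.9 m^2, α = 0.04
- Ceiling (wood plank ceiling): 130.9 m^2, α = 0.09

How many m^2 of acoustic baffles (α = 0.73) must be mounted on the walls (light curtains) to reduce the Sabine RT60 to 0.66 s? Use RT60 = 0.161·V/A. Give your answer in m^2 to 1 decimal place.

Equivalent absorption area: A₁ = 155.7×0.15 + 130.9×0.04 + 130.9×0.09 = 40.372 m^2.
Required A₂ = 0.161·445.06/0.66 = 108.568 sabins.
Absorption to add: 108.568 − 40.372 = 68.196 sabins.
Each m^2 of panel replacing the walls (light curtains) adds (0.73 − 0.15) = 0.58 sabins.
Panel area = 68.196 / 0.58 = 117.6 m^2.

117.6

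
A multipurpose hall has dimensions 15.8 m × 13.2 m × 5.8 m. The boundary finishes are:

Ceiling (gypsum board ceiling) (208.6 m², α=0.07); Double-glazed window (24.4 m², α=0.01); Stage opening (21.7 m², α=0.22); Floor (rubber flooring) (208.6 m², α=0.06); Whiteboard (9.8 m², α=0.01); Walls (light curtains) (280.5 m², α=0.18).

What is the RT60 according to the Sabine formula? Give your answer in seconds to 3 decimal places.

Equivalent absorption area: A = 208.6·0.07 + 24.4·0.01 + 21.7·0.22 + 208.6·0.06 + 9.8·0.01 + 280.5·0.18 = 82.724 m².
Volume V = 15.8 × 13.2 × 5.8 = 1209.648 m³.
Sabine: RT60 = 0.161 × 1209.648 / 82.724 = 2.354 s.

2.354 s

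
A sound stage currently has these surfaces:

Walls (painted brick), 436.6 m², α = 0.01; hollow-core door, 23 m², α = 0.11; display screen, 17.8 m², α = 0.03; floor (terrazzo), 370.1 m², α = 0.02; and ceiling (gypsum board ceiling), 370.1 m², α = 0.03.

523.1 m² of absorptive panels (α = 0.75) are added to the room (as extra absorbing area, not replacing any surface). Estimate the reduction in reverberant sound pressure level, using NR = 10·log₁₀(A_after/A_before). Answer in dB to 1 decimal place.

12.1 dB

Summing Sᵢαᵢ: 4.366 + 2.530 + 0.534 + 7.402 + 11.103 → A_before = 25.935 sabins.
Treatment contributes 523.1·0.75 = 392.325 sabins.
New total A_after = 418.260 sabins.
NR = 10·log₁₀(418.260/25.935) = 12.1 dB.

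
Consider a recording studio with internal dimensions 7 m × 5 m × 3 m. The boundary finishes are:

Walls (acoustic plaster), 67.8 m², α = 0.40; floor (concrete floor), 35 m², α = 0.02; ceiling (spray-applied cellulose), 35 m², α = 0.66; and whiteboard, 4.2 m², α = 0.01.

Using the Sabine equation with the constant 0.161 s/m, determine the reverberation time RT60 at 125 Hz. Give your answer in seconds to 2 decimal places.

Total absorption A = 67.8·0.40 + 35·0.02 + 35·0.66 + 4.2·0.01
  = 27.120 + 0.700 + 23.100 + 0.042 = 50.962 m² sabins.
Volume V = 7 × 5 × 3 = 105 m³.
RT60 = 0.161 · V / A = 0.161 × 105 / 50.962 = 0.33 s.

0.33 seconds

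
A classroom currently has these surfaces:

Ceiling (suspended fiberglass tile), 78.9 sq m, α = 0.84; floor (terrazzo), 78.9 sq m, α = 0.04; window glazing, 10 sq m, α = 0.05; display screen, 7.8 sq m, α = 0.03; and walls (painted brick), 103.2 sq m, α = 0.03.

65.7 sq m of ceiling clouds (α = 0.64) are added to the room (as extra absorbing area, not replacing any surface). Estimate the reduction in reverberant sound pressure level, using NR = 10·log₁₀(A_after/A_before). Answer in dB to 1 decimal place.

A_before = Σ Sᵢαᵢ = 78.9×0.84 + 78.9×0.04 + 10×0.05 + 7.8×0.03 + 103.2×0.03 = 73.262 sabins.
Treatment contributes 65.7·0.64 = 42.048 sabins.
A_after = 73.262 + 42.048 = 115.310 sabins.
NR = 10·log₁₀(115.310/73.262) = 2.0 dB.

2.0 dB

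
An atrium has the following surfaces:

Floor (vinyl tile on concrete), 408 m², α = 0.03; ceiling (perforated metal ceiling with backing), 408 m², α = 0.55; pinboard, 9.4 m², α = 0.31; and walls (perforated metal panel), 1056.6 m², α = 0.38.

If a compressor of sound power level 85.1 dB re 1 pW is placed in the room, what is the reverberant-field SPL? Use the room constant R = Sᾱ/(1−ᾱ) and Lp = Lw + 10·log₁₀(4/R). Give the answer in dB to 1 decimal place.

61.2 dB

Σ(Sᵢαᵢ) = 408×0.03 + 408×0.55 + 9.4×0.31 + 1056.6×0.38 = 641.062; total area S = 1882.0 m².
ᾱ = 641.062/1882.0 = 0.3406; R = Sᾱ/(1−ᾱ) = 641.062/(1−0.3406) = 972.190 m².
Lp = Lw + 10 log₁₀(4/R) = 85.1 -23.86 = 61.2 dB.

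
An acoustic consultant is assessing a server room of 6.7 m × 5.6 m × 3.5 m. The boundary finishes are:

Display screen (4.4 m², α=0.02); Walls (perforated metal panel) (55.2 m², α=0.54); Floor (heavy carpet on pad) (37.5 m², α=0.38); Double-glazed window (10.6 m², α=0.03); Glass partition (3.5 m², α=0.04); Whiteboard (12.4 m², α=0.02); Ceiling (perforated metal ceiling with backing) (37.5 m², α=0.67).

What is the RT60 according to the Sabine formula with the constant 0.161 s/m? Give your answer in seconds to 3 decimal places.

0.302 s

Summing Sᵢαᵢ: 0.088 + 29.808 + 14.250 + 0.318 + 0.140 + 0.248 + 25.125 → A = 69.977 sabins.
Volume V = 6.7 × 5.6 × 3.5 = 131.32 m³.
Sabine: RT60 = 0.161 × 131.32 / 69.977 = 0.302 s.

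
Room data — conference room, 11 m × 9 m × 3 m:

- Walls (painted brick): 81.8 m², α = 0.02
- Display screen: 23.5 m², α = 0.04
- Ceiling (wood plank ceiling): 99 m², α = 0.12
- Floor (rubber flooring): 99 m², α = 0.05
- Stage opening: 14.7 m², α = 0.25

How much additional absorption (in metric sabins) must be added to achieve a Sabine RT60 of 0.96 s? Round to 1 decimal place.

26.7 sabins

Total absorption A₁ = 81.8*0.02 + 23.5*0.04 + 99*0.12 + 99*0.05 + 14.7*0.25
  = 1.636 + 0.940 + 11.880 + 4.950 + 3.675 = 23.081 m² sabins.
V = 297 m³. Required absorption A₂ = 0.161 × 297 / 0.96 = 49.809 sabins.
ΔA = A₂ − A₁ = 49.809 − 23.081 = 26.7 sabins.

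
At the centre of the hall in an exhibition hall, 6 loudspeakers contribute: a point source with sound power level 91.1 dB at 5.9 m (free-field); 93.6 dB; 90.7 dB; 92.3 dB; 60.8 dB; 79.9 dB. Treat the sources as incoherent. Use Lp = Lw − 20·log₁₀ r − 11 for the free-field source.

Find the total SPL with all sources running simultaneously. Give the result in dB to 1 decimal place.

Source at 5.9 m: Lp = 91.1 − 20·log₁₀(5.9) − 11 = 64.7 dB.
Sum in the linear (power) domain: Σ 10^(Lᵢ/10) = 10^(64.7/10) + 10^(93.6/10) + 10^(90.7/10) + 10^(92.3/10) + 10^(60.8/10) + 10^(79.9/10) = 5.266e+09.
Combined level = 10 log₁₀(5.266e+09) = 97.2 dB.

97.2 dB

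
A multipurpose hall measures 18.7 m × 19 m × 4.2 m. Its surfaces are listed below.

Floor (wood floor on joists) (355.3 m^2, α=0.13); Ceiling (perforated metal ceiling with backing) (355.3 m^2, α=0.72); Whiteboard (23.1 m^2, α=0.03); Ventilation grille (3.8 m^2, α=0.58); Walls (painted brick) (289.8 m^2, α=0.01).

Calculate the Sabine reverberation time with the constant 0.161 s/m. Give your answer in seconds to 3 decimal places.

0.781 s

Equivalent absorption area: A = 355.3*0.13 + 355.3*0.72 + 23.1*0.03 + 3.8*0.58 + 289.8*0.01 = 307.800 m^2.
V = 18.7·19·4.2 = 1492.26 m³.
T = 0.161 V/A = 0.161·1492.26/307.800 = 0.781 s.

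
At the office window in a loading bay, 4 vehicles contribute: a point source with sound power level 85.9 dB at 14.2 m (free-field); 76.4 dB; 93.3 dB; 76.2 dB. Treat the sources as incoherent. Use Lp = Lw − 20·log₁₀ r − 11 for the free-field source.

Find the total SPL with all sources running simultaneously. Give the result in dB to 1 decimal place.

93.5 dB

Source at 14.2 m: Lp = 85.9 − 20·log₁₀(14.2) − 11 = 51.9 dB.
Converting to relative power and adding: 10^(51.9/10) + 10^(76.4/10) + 10^(93.3/10) + 10^(76.2/10) = 2.223e+09.
Back to dB: 10·log₁₀ Σ = 93.5 dB.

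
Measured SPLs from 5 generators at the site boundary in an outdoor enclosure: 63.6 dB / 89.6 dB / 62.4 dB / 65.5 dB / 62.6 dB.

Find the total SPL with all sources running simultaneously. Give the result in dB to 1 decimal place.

Converting to relative power and adding: 10^(63.6/10) + 10^(89.6/10) + 10^(62.4/10) + 10^(65.5/10) + 10^(62.6/10) = 9.214e+08.
Combined level = 10 log₁₀(9.214e+08) = 89.6 dB.

89.6 dB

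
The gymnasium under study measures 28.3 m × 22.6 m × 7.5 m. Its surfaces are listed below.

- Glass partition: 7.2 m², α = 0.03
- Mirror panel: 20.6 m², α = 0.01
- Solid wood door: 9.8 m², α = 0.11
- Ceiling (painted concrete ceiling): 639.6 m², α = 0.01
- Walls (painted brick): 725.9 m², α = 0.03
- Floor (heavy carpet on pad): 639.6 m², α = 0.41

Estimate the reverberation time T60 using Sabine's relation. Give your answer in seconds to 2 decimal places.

2.65 sec

Total absorption A = 7.2·0.03 + 20.6·0.01 + 9.8·0.11 + 639.6·0.01 + 725.9·0.03 + 639.6·0.41
  = 0.216 + 0.206 + 1.078 + 6.396 + 21.777 + 262.236 = 291.909 m² sabins.
Volume V = 28.3 × 22.6 × 7.5 = 4796.85 m³.
RT60 = 0.161 · V / A = 0.161 × 4796.85 / 291.909 = 2.65 s.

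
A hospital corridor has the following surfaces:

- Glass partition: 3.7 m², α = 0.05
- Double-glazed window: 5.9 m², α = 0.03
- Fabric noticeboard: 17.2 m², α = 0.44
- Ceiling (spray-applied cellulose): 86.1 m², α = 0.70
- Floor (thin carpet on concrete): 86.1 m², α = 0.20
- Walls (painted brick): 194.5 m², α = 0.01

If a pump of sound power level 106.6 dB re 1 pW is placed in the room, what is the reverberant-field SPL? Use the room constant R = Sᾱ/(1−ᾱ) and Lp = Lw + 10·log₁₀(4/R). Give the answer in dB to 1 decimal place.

92.1 dB

Σ(Sᵢαᵢ) = 3.7×0.05 + 5.9×0.03 + 17.2×0.44 + 86.1×0.70 + 86.1×0.20 + 194.5×0.01 = 87.365; total area S = 393.5 m².
ᾱ = 87.365/393.5 = 0.2220; R = Sᾱ/(1−ᾱ) = 87.365/(1−0.2220) = 112.294 m².
Lp = 106.6 + 10·log₁₀(4/112.294) = 106.6 + (-14.48) = 92.1 dB.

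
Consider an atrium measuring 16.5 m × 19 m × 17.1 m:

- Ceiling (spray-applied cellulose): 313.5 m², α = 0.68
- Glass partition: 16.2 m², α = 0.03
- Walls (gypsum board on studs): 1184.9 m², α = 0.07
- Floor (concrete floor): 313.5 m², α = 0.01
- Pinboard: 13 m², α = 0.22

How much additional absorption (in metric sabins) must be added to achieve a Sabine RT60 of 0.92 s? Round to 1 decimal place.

635.5 sabins

Total absorption A₁ = 313.5·0.68 + 16.2·0.03 + 1184.9·0.07 + 313.5·0.01 + 13·0.22
  = 213.180 + 0.486 + 82.943 + 3.135 + 2.860 = 302.604 m² sabins.
For T = 0.92 s, need A₂ = 0.161·V/T = 0.161·5360.85/0.92 = 938.149 sabins.
ΔA = A₂ − A₁ = 938.149 − 302.604 = 635.5 sabins.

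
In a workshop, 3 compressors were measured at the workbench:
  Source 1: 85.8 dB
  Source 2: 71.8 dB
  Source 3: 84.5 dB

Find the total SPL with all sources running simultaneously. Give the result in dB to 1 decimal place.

88.3 dB

Σ 10^(Lᵢ/10) = 6.772e+08.
Back to dB: 10·log₁₀ Σ = 88.3 dB.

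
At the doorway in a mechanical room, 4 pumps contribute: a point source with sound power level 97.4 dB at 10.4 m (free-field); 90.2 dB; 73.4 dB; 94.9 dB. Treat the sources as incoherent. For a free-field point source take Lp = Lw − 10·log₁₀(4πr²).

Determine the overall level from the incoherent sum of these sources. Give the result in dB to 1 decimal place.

Source at 10.4 m: Lp = 97.4 − 10·log₁₀(4π·10.4²) = 97.4 − 10·log₁₀(1359.179) = 66.1 dB.
Sum in the linear (power) domain: Σ 10^(Lᵢ/10) = 10^(66.1/10) + 10^(90.2/10) + 10^(73.4/10) + 10^(94.9/10) = 4.163e+09.
L_total = 10·log₁₀(4.163e+09) = 96.2 dB.

96.2 dB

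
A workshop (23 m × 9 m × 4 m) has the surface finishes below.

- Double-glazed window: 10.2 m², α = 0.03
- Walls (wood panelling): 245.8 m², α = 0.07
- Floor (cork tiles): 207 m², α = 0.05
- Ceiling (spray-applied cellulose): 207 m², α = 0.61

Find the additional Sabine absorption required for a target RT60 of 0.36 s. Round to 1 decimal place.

Summing Sᵢαᵢ: 0.306 + 17.206 + 10.350 + 126.270 → A₁ = 154.132 sabins.
V = 828 m³. Required absorption A₂ = 0.161 × 828 / 0.36 = 370.300 sabins.
ΔA = A₂ − A₁ = 370.300 − 154.132 = 216.2 sabins.

216.2 sabins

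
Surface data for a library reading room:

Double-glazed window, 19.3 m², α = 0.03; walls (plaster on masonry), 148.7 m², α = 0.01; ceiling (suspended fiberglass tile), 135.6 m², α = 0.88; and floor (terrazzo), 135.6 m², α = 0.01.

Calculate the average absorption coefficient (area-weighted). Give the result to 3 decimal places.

0.279

S = Σ Sᵢ = 19.3 + 148.7 + 135.6 + 135.6 = 439.2 m².
Weighted sum Σ Sα = 122.750.
ᾱ = A/S = 0.279.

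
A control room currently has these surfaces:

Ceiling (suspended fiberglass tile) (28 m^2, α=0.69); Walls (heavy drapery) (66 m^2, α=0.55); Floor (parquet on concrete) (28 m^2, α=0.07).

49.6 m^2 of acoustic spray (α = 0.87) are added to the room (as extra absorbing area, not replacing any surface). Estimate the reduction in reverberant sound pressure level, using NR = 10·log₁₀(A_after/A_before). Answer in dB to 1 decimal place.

2.4 dB

Total absorption A_before = 28·0.69 + 66·0.55 + 28·0.07
  = 19.320 + 36.300 + 1.960 = 57.580 m^2 sabins.
Treatment contributes 49.6·0.87 = 43.152 sabins.
New total A_after = 100.732 sabins.
NR = 10·log₁₀(100.732/57.580) = 2.4 dB.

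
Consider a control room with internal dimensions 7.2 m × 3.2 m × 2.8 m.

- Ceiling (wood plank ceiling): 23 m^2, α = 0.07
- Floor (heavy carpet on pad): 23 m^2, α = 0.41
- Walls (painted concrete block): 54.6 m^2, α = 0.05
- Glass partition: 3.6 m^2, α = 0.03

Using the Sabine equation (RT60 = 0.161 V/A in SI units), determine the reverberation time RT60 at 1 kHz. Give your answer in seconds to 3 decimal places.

0.748 seconds

Equivalent absorption area: A = 23·0.07 + 23·0.41 + 54.6·0.05 + 3.6·0.03 = 13.878 m^2.
Volume V = 7.2 × 3.2 × 2.8 = 64.512 m³.
T = 0.161 V/A = 0.161·64.512/13.878 = 0.748 s.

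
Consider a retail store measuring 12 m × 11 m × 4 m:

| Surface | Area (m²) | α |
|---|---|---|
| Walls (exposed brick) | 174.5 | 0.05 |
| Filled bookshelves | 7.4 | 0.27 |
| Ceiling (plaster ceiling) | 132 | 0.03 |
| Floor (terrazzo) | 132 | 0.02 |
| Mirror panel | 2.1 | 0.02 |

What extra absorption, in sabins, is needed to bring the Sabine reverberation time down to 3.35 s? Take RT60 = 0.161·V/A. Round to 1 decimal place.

8.0 sabins

Summing Sᵢαᵢ: 8.725 + 1.998 + 3.960 + 2.640 + 0.042 → A₁ = 17.365 sabins.
For T = 3.35 s, need A₂ = 0.161·V/T = 0.161·528/3.35 = 25.376 sabins.
ΔA = A₂ − A₁ = 25.376 − 17.365 = 8.0 sabins.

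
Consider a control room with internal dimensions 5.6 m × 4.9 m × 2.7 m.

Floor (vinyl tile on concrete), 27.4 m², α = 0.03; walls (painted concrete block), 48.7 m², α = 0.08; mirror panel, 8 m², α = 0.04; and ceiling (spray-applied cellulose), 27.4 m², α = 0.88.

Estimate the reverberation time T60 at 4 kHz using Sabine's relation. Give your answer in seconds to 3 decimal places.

0.409 sec

Summing Sᵢαᵢ: 0.822 + 3.896 + 0.320 + 24.112 → A = 29.150 sabins.
V = 5.6·4.9·2.7 = 74.088 m³.
Sabine: RT60 = 0.161 × 74.088 / 29.150 = 0.409 s.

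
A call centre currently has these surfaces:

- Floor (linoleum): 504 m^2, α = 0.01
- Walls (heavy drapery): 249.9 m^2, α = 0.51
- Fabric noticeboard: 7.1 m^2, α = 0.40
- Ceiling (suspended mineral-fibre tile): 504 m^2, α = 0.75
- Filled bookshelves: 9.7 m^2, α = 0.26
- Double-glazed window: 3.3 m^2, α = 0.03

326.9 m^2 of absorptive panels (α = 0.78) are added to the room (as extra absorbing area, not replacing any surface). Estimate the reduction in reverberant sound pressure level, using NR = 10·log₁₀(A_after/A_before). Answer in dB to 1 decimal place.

Summing Sᵢαᵢ: 5.040 + 127.449 + 2.840 + 378.000 + 2.522 + 0.099 → A_before = 515.950 sabins.
Added absorption = 326.9 × 0.78 = 254.982 sabins.
New total A_after = 770.932 sabins.
Reduction = 10 log₁₀(A_after/A_before) = 10 log₁₀(1.4942) = 1.7 dB.

1.7 dB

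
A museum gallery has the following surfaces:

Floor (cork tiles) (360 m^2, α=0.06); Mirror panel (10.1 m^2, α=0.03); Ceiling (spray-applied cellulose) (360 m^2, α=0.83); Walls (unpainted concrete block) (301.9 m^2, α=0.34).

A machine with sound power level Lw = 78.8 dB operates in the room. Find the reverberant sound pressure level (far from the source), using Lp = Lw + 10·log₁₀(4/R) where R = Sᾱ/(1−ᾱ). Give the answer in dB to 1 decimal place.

56.3 dB

Σ(Sᵢαᵢ) = 360·0.06 + 10.1·0.03 + 360·0.83 + 301.9·0.34 = 423.349; total area S = 1032.0 m^2.
ᾱ = 0.4102, so room constant R = A/(1−ᾱ) = 717.784 m^2.
Lp = Lw + 10 log₁₀(4/R) = 78.8 -22.54 = 56.3 dB.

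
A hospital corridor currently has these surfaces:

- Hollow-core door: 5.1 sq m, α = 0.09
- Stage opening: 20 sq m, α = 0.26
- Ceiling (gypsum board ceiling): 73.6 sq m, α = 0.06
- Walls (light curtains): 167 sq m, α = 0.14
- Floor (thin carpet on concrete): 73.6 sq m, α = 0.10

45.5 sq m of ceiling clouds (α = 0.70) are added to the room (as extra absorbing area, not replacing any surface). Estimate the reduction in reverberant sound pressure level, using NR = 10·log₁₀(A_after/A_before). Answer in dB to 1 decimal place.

Equivalent absorption area: A_before = 5.1×0.09 + 20×0.26 + 73.6×0.06 + 167×0.14 + 73.6×0.10 = 40.815 sq m.
Added absorption = 45.5 × 0.70 = 31.850 sabins.
A_after = 40.815 + 31.850 = 72.665 sabins.
Reduction = 10 log₁₀(A_after/A_before) = 10 log₁₀(1.7804) = 2.5 dB.

2.5 dB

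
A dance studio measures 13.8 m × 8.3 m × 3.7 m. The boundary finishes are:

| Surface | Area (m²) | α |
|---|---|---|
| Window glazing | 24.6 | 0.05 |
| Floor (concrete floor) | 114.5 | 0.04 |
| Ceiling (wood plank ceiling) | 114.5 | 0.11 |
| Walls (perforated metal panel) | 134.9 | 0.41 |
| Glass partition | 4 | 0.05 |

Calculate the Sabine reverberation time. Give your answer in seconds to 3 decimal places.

0.923 s

Equivalent absorption area: A = 24.6×0.05 + 114.5×0.04 + 114.5×0.11 + 134.9×0.41 + 4×0.05 = 73.914 m².
Room volume: 423.798 m³.
T = 0.161 V/A = 0.161·423.798/73.914 = 0.923 s.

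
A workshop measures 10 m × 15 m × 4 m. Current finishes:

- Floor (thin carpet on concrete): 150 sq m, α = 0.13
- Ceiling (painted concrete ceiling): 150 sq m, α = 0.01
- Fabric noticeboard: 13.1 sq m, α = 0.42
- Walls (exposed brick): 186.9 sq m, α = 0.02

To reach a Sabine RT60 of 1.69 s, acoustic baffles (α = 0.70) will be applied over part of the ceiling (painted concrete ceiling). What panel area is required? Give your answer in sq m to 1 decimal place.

39.0

Summing Sᵢαᵢ: 19.500 + 1.500 + 5.502 + 3.738 → A₁ = 30.240 sabins.
Required A₂ = 0.161·600/1.69 = 57.160 sabins.
ΔA needed = 57.160 − 30.240 = 26.920 sabins.
Net gain per sq m: Δα = 0.70 − 0.01 = 0.69.
Area = ΔA/Δα = 26.920/0.69 = 39.0 sq m.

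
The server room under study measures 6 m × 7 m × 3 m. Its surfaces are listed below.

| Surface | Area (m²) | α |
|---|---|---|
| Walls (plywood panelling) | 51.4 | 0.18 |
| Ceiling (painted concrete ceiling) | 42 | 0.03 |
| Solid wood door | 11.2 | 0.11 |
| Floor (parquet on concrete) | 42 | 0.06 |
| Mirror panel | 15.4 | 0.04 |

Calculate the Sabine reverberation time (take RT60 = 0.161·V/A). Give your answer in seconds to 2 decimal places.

Equivalent absorption area: A = 51.4×0.18 + 42×0.03 + 11.2×0.11 + 42×0.06 + 15.4×0.04 = 14.880 m².
Volume V = 6 × 7 × 3 = 126 m³.
RT60 = 0.161 · V / A = 0.161 × 126 / 14.880 = 1.36 s.

1.36 sec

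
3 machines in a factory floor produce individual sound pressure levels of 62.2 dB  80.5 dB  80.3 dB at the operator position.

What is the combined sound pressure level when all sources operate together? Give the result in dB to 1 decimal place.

83.4 dB

Σ 10^(Lᵢ/10) = 2.21e+08.
L_total = 10·log₁₀(2.21e+08) = 83.4 dB.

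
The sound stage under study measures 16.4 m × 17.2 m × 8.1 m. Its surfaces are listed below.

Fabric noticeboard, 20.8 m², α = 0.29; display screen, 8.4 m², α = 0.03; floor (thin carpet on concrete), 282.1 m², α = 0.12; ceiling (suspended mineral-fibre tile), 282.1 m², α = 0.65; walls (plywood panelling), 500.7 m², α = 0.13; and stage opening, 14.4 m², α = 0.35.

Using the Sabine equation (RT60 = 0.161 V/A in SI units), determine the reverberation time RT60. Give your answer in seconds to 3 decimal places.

Summing Sᵢαᵢ: 6.032 + 0.252 + 33.852 + 183.365 + 65.091 + 5.040 → A = 293.632 sabins.
Room volume: 2284.848 m³.
T = 0.161 V/A = 0.161·2284.848/293.632 = 1.253 s.

1.253 sec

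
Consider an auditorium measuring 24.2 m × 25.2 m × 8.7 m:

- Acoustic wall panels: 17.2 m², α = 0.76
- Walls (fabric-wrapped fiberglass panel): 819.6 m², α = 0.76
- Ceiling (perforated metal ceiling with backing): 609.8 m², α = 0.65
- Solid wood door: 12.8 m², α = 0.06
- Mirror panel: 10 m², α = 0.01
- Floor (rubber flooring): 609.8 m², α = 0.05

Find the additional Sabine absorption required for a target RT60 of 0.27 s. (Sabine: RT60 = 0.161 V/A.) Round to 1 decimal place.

Total absorption A₁ = 17.2·0.76 + 819.6·0.76 + 609.8·0.65 + 12.8·0.06 + 10·0.01 + 609.8·0.05
  = 13.072 + 622.896 + 396.370 + 0.768 + 0.100 + 30.490 = 1063.696 m² sabins.
For T = 0.27 s, need A₂ = 0.161·V/T = 0.161·5305.608/0.27 = 3163.714 sabins.
Additional absorption ΔA = 3163.714 − 1063.696 = 2100.0 sabins.

2100.0 sabins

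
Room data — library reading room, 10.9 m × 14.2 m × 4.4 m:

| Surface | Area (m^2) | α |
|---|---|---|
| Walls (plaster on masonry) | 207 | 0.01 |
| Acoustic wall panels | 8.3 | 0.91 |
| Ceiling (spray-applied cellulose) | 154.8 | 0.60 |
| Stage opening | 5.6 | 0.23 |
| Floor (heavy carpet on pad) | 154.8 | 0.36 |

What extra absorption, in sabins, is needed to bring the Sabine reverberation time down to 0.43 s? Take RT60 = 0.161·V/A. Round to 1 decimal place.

95.5 sabins

Equivalent absorption area: A₁ = 207×0.01 + 8.3×0.91 + 154.8×0.60 + 5.6×0.23 + 154.8×0.36 = 159.519 m^2.
Target A₂ = 0.161·681.032/0.43 = 254.991 sabins (V = 681.032 m³).
Additional absorption ΔA = 254.991 − 159.519 = 95.5 sabins.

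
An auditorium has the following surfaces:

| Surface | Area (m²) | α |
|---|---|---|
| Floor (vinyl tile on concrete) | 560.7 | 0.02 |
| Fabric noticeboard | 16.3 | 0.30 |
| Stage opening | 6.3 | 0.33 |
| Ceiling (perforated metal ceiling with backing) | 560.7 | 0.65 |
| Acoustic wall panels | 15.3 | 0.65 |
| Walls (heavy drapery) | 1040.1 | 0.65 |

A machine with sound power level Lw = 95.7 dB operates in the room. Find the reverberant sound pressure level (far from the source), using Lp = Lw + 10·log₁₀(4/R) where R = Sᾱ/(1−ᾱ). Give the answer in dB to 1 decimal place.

68.5 dB

Σ(Sᵢαᵢ) = 560.7×0.02 + 16.3×0.30 + 6.3×0.33 + 560.7×0.65 + 15.3×0.65 + 1040.1×0.65 = 1068.648; total area S = 2199.4 m².
ᾱ = 0.4859, so room constant R = A/(1−ᾱ) = 2078.677 m².
Lp = 95.7 + 10·log₁₀(4/2078.677) = 95.7 + (-27.16) = 68.5 dB.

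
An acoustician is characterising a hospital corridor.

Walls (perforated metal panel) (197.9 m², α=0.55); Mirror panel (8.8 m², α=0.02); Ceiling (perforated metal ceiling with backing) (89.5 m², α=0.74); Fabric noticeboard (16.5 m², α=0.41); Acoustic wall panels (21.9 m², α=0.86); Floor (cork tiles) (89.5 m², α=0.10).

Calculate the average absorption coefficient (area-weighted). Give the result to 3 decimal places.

0.495

Total surface area S = 424.1 m².
Weighted sum Σ Sα = 209.800.
ᾱ = A/S = 0.495.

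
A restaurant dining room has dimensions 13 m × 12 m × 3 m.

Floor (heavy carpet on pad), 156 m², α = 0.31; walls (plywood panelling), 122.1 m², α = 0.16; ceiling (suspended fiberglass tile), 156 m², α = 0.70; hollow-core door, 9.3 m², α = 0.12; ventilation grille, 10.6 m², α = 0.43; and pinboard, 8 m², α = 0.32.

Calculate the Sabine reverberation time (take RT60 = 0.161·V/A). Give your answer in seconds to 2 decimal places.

0.41 s

A = Σ Sᵢαᵢ = 156×0.31 + 122.1×0.16 + 156×0.70 + 9.3×0.12 + 10.6×0.43 + 8×0.32 = 185.330 sabins.
Volume V = 13 × 12 × 3 = 468 m³.
T = 0.161 V/A = 0.161·468/185.330 = 0.41 s.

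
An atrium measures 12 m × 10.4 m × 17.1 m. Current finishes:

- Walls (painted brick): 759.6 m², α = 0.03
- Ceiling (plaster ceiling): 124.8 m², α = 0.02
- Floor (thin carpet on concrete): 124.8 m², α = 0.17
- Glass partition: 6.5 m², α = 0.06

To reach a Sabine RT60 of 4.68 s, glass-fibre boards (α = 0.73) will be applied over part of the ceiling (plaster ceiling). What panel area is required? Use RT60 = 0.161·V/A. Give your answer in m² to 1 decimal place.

A₁ = Σ Sᵢαᵢ = 759.6·0.03 + 124.8·0.02 + 124.8·0.17 + 6.5·0.06 = 46.890 sabins.
V = 2134.08 m³. Target absorption A₂ = 0.161 × 2134.08 / 4.68 = 73.416 sabins.
Absorption to add: 73.416 − 46.890 = 26.526 sabins.
Net gain per m²: Δα = 0.73 − 0.02 = 0.71.
Panel area = 26.526 / 0.71 = 37.4 m².

37.4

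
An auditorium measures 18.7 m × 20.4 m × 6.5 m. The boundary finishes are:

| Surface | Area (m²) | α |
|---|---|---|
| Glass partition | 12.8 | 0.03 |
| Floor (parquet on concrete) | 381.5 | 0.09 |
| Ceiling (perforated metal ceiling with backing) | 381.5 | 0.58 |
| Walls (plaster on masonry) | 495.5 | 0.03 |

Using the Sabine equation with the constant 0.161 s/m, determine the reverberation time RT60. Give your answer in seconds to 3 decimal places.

1.474 sec

Summing Sᵢαᵢ: 0.384 + 34.335 + 221.270 + 14.865 → A = 270.854 sabins.
Room volume: 2479.62 m³.
Sabine: RT60 = 0.161 × 2479.62 / 270.854 = 1.474 s.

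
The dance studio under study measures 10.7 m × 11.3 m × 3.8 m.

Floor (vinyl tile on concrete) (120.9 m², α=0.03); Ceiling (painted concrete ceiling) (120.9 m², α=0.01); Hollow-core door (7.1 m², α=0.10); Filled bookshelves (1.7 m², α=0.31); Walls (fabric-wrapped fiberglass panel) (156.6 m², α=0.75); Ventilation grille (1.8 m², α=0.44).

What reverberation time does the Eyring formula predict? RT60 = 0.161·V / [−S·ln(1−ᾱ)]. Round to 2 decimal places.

S = Σ Sᵢ = 409.0 m².
Σ(Sᵢαᵢ) = 120.9·0.03 + 120.9·0.01 + 7.1·0.10 + 1.7·0.31 + 156.6·0.75 + 1.8·0.44 = 124.315.
Mean coefficient ᾱ = A/S = 0.3039.
Eyring denominator: −S ln(1−ᾱ) = 148.165.
V = 10.7 × 11.3 × 3.8 = 459.458 m³.
RT60 = 0.161 × 459.458 / 148.165 = 0.50 s.

0.50 sec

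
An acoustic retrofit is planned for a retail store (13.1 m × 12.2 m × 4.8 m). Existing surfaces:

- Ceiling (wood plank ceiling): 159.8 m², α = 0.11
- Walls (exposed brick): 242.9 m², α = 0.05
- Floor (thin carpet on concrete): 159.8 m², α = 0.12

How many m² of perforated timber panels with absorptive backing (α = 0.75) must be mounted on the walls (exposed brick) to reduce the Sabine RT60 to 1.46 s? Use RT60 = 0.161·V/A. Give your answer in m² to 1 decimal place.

51.0

Summing Sᵢαᵢ: 17.578 + 12.145 + 19.176 → A₁ = 48.899 sabins.
V = 767.136 m³. Target absorption A₂ = 0.161 × 767.136 / 1.46 = 84.595 sabins.
Absorption to add: 84.595 − 48.899 = 35.696 sabins.
Each m² of panel replacing the walls (exposed brick) adds (0.75 − 0.05) = 0.70 sabins.
Area = ΔA/Δα = 35.696/0.70 = 51.0 m².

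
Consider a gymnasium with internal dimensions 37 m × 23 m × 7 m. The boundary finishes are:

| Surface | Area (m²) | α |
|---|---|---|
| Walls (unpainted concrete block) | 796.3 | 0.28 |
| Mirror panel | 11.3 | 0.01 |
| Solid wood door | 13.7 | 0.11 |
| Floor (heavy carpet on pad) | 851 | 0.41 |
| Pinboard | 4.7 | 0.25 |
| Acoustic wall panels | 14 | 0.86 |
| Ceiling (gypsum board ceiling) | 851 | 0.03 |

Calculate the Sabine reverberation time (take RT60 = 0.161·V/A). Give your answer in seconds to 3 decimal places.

1.567 s

A = Σ Sᵢαᵢ = 796.3*0.28 + 11.3*0.01 + 13.7*0.11 + 851*0.41 + 4.7*0.25 + 14*0.86 + 851*0.03 = 612.239 sabins.
Volume V = 37 × 23 × 7 = 5957 m³.
T = 0.161 V/A = 0.161·5957/612.239 = 1.567 s.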